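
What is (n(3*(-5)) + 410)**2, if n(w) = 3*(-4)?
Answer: 158404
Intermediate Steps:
n(w) = -12
(n(3*(-5)) + 410)**2 = (-12 + 410)**2 = 398**2 = 158404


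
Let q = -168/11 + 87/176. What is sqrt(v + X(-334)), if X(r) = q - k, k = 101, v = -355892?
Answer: I*sqrt(689231059)/44 ≈ 596.66*I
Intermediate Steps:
q = -2601/176 (q = -168*1/11 + 87*(1/176) = -168/11 + 87/176 = -2601/176 ≈ -14.778)
X(r) = -20377/176 (X(r) = -2601/176 - 1*101 = -2601/176 - 101 = -20377/176)
sqrt(v + X(-334)) = sqrt(-355892 - 20377/176) = sqrt(-62657369/176) = I*sqrt(689231059)/44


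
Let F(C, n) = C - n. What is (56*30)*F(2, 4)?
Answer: -3360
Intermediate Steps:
(56*30)*F(2, 4) = (56*30)*(2 - 1*4) = 1680*(2 - 4) = 1680*(-2) = -3360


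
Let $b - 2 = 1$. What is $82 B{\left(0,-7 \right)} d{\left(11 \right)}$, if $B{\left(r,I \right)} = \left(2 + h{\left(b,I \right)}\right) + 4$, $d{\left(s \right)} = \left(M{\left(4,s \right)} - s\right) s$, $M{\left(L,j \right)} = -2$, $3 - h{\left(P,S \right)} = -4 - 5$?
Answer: $-211068$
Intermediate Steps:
$b = 3$ ($b = 2 + 1 = 3$)
$h{\left(P,S \right)} = 12$ ($h{\left(P,S \right)} = 3 - \left(-4 - 5\right) = 3 - -9 = 3 + 9 = 12$)
$d{\left(s \right)} = s \left(-2 - s\right)$ ($d{\left(s \right)} = \left(-2 - s\right) s = s \left(-2 - s\right)$)
$B{\left(r,I \right)} = 18$ ($B{\left(r,I \right)} = \left(2 + 12\right) + 4 = 14 + 4 = 18$)
$82 B{\left(0,-7 \right)} d{\left(11 \right)} = 82 \cdot 18 \left(\left(-1\right) 11 \left(2 + 11\right)\right) = 1476 \left(\left(-1\right) 11 \cdot 13\right) = 1476 \left(-143\right) = -211068$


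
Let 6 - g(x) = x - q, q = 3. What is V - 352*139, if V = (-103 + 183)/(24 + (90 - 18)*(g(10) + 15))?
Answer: -6311702/129 ≈ -48928.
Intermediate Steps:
g(x) = 9 - x (g(x) = 6 - (x - 1*3) = 6 - (x - 3) = 6 - (-3 + x) = 6 + (3 - x) = 9 - x)
V = 10/129 (V = (-103 + 183)/(24 + (90 - 18)*((9 - 1*10) + 15)) = 80/(24 + 72*((9 - 10) + 15)) = 80/(24 + 72*(-1 + 15)) = 80/(24 + 72*14) = 80/(24 + 1008) = 80/1032 = 80*(1/1032) = 10/129 ≈ 0.077519)
V - 352*139 = 10/129 - 352*139 = 10/129 - 48928 = -6311702/129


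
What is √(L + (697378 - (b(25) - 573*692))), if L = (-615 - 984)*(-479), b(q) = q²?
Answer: √1859190 ≈ 1363.5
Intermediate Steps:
L = 765921 (L = -1599*(-479) = 765921)
√(L + (697378 - (b(25) - 573*692))) = √(765921 + (697378 - (25² - 573*692))) = √(765921 + (697378 - (625 - 396516))) = √(765921 + (697378 - 1*(-395891))) = √(765921 + (697378 + 395891)) = √(765921 + 1093269) = √1859190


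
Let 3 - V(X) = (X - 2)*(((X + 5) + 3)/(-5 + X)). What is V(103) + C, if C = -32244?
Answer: -3170829/98 ≈ -32355.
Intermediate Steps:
V(X) = 3 - (-2 + X)*(8 + X)/(-5 + X) (V(X) = 3 - (X - 2)*((X + 5) + 3)/(-5 + X) = 3 - (-2 + X)*((5 + X) + 3)/(-5 + X) = 3 - (-2 + X)*(8 + X)/(-5 + X))
V(103) + C = (1 - 1*103² - 3*103)/(-5 + 103) - 32244 = (1 - 1*10609 - 309)/98 - 32244 = (1 - 10609 - 309)/98 - 32244 = (1/98)*(-10917) - 32244 = -10917/98 - 32244 = -3170829/98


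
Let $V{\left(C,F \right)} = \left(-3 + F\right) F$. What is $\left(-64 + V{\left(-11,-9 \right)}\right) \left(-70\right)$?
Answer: $-3080$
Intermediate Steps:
$V{\left(C,F \right)} = F \left(-3 + F\right)$
$\left(-64 + V{\left(-11,-9 \right)}\right) \left(-70\right) = \left(-64 - 9 \left(-3 - 9\right)\right) \left(-70\right) = \left(-64 - -108\right) \left(-70\right) = \left(-64 + 108\right) \left(-70\right) = 44 \left(-70\right) = -3080$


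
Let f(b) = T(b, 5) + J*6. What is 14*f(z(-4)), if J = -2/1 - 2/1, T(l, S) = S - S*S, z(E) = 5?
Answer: -616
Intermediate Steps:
T(l, S) = S - S**2
J = -4 (J = -2*1 - 2*1 = -2 - 2 = -4)
f(b) = -44 (f(b) = 5*(1 - 1*5) - 4*6 = 5*(1 - 5) - 24 = 5*(-4) - 24 = -20 - 24 = -44)
14*f(z(-4)) = 14*(-44) = -616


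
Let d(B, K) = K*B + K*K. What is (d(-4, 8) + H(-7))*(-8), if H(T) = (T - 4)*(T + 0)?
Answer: -872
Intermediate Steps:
H(T) = T*(-4 + T) (H(T) = (-4 + T)*T = T*(-4 + T))
d(B, K) = K² + B*K (d(B, K) = B*K + K² = K² + B*K)
(d(-4, 8) + H(-7))*(-8) = (8*(-4 + 8) - 7*(-4 - 7))*(-8) = (8*4 - 7*(-11))*(-8) = (32 + 77)*(-8) = 109*(-8) = -872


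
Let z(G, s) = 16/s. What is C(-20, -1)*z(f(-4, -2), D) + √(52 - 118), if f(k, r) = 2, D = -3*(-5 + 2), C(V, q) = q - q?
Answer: I*√66 ≈ 8.124*I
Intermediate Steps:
C(V, q) = 0
D = 9 (D = -3*(-3) = 9)
C(-20, -1)*z(f(-4, -2), D) + √(52 - 118) = 0*(16/9) + √(52 - 118) = 0*(16*(⅑)) + √(-66) = 0*(16/9) + I*√66 = 0 + I*√66 = I*√66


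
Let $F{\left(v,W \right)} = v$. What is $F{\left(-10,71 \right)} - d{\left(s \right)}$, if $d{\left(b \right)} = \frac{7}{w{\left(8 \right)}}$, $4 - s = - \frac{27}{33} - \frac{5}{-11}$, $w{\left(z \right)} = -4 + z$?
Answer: $- \frac{47}{4} \approx -11.75$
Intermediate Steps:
$s = \frac{48}{11}$ ($s = 4 - \left(- \frac{27}{33} - \frac{5}{-11}\right) = 4 - \left(\left(-27\right) \frac{1}{33} - - \frac{5}{11}\right) = 4 - \left(- \frac{9}{11} + \frac{5}{11}\right) = 4 - - \frac{4}{11} = 4 + \frac{4}{11} = \frac{48}{11} \approx 4.3636$)
$d{\left(b \right)} = \frac{7}{4}$ ($d{\left(b \right)} = \frac{7}{-4 + 8} = \frac{7}{4}$)
$F{\left(-10,71 \right)} - d{\left(s \right)} = -10 - \frac{7}{4} = - \frac{47}{4}$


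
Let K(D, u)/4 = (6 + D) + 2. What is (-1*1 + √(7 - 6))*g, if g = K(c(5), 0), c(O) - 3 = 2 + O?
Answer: 0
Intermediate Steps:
c(O) = 5 + O (c(O) = 3 + (2 + O) = 5 + O)
K(D, u) = 32 + 4*D (K(D, u) = 4*((6 + D) + 2) = 4*(8 + D) = 32 + 4*D)
g = 72 (g = 32 + 4*(5 + 5) = 32 + 4*10 = 32 + 40 = 72)
(-1*1 + √(7 - 6))*g = (-1*1 + √(7 - 6))*72 = (-1 + √1)*72 = (-1 + 1)*72 = 0*72 = 0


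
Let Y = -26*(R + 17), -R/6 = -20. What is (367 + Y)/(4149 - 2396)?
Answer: -3195/1753 ≈ -1.8226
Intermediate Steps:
R = 120 (R = -6*(-20) = 120)
Y = -3562 (Y = -26*(120 + 17) = -26*137 = -3562)
(367 + Y)/(4149 - 2396) = (367 - 3562)/(4149 - 2396) = -3195/1753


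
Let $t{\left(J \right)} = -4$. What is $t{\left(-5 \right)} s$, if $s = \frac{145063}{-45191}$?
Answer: $\frac{580252}{45191} \approx 12.84$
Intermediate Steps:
$s = - \frac{145063}{45191}$ ($s = 145063 \left(- \frac{1}{45191}\right) = - \frac{145063}{45191} \approx -3.21$)
$t{\left(-5 \right)} s = \left(-4\right) \left(- \frac{145063}{45191}\right) = \frac{580252}{45191}$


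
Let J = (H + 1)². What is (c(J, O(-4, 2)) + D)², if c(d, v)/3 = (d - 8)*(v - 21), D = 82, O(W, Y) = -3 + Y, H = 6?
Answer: 6885376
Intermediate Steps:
J = 49 (J = (6 + 1)² = 7² = 49)
c(d, v) = 3*(-21 + v)*(-8 + d) (c(d, v) = 3*((d - 8)*(v - 21)) = 3*((-8 + d)*(-21 + v)) = 3*((-21 + v)*(-8 + d)) = 3*(-21 + v)*(-8 + d))
(c(J, O(-4, 2)) + D)² = ((504 - 63*49 - 24*(-3 + 2) + 3*49*(-3 + 2)) + 82)² = ((504 - 3087 - 24*(-1) + 3*49*(-1)) + 82)² = ((504 - 3087 + 24 - 147) + 82)² = (-2706 + 82)² = (-2624)² = 6885376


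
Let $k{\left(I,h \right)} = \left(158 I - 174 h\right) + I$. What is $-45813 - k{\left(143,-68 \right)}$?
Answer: $-80382$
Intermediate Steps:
$k{\left(I,h \right)} = - 174 h + 159 I$ ($k{\left(I,h \right)} = \left(- 174 h + 158 I\right) + I = - 174 h + 159 I$)
$-45813 - k{\left(143,-68 \right)} = -45813 - \left(\left(-174\right) \left(-68\right) + 159 \cdot 143\right) = -45813 - \left(11832 + 22737\right) = -45813 - 34569 = -80382$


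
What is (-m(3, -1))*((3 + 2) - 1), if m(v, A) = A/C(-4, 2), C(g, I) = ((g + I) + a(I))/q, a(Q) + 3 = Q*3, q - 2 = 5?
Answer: 28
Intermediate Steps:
q = 7 (q = 2 + 5 = 7)
a(Q) = -3 + 3*Q (a(Q) = -3 + Q*3 = -3 + 3*Q)
C(g, I) = -3/7 + g/7 + 4*I/7 (C(g, I) = ((g + I) + (-3 + 3*I))/7 = ((I + g) + (-3 + 3*I))*(1/7) = (-3 + g + 4*I)*(1/7) = -3/7 + g/7 + 4*I/7)
m(v, A) = 7*A (m(v, A) = A/(-3/7 + (1/7)*(-4) + (4/7)*2) = A/(-3/7 - 4/7 + 8/7) = A/(1/7) = A*7 = 7*A)
(-m(3, -1))*((3 + 2) - 1) = (-7*(-1))*((3 + 2) - 1) = (-1*(-7))*(5 - 1) = 7*4 = 28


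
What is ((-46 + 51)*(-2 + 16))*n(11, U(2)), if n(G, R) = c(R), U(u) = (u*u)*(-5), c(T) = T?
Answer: -1400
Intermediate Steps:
U(u) = -5*u**2 (U(u) = u**2*(-5) = -5*u**2)
n(G, R) = R
((-46 + 51)*(-2 + 16))*n(11, U(2)) = ((-46 + 51)*(-2 + 16))*(-5*2**2) = (5*14)*(-5*4) = 70*(-20) = -1400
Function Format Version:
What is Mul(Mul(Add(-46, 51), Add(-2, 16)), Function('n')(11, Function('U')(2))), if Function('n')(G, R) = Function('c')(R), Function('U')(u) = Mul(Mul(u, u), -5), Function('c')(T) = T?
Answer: -1400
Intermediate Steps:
Function('U')(u) = Mul(-5, Pow(u, 2)) (Function('U')(u) = Mul(Pow(u, 2), -5) = Mul(-5, Pow(u, 2)))
Function('n')(G, R) = R
Mul(Mul(Add(-46, 51), Add(-2, 16)), Function('n')(11, Function('U')(2))) = Mul(Mul(Add(-46, 51), Add(-2, 16)), Mul(-5, Pow(2, 2))) = Mul(Mul(5, 14), Mul(-5, 4)) = Mul(70, -20) = -1400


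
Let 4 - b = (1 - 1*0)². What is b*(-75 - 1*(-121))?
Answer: 138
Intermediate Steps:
b = 3 (b = 4 - (1 - 1*0)² = 4 - (1 + 0)² = 4 - 1*1² = 4 - 1*1 = 4 - 1 = 3)
b*(-75 - 1*(-121)) = 3*(-75 - 1*(-121)) = 3*(-75 + 121) = 3*46 = 138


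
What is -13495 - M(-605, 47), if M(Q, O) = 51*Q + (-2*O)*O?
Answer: 21778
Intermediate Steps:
M(Q, O) = -2*O**2 + 51*Q (M(Q, O) = 51*Q - 2*O**2 = -2*O**2 + 51*Q)
-13495 - M(-605, 47) = -13495 - (-2*47**2 + 51*(-605)) = -13495 - (-2*2209 - 30855) = -13495 - (-4418 - 30855) = -13495 - 1*(-35273) = -13495 + 35273 = 21778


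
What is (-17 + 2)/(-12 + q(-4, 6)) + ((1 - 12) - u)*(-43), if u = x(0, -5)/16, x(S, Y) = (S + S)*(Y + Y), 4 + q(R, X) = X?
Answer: 949/2 ≈ 474.50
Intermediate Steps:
q(R, X) = -4 + X
x(S, Y) = 4*S*Y (x(S, Y) = (2*S)*(2*Y) = 4*S*Y)
u = 0 (u = (4*0*(-5))/16 = 0*(1/16) = 0)
(-17 + 2)/(-12 + q(-4, 6)) + ((1 - 12) - u)*(-43) = (-17 + 2)/(-12 + (-4 + 6)) + ((1 - 12) - 1*0)*(-43) = -15/(-12 + 2) + (-11 + 0)*(-43) = -15/(-10) - 11*(-43) = -15*(-⅒) + 473 = 3/2 + 473 = 949/2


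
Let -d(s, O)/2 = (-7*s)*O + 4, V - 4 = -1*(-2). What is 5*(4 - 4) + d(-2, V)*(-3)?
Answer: 528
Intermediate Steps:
V = 6 (V = 4 - 1*(-2) = 4 + 2 = 6)
d(s, O) = -8 + 14*O*s (d(s, O) = -2*((-7*s)*O + 4) = -2*(-7*O*s + 4) = -2*(4 - 7*O*s) = -8 + 14*O*s)
5*(4 - 4) + d(-2, V)*(-3) = 5*(4 - 4) + (-8 + 14*6*(-2))*(-3) = 5*0 + (-8 - 168)*(-3) = 0 - 176*(-3) = 0 + 528 = 528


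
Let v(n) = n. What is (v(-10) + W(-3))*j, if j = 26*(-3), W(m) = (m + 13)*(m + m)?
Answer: 5460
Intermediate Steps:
W(m) = 2*m*(13 + m) (W(m) = (13 + m)*(2*m) = 2*m*(13 + m))
j = -78
(v(-10) + W(-3))*j = (-10 + 2*(-3)*(13 - 3))*(-78) = (-10 + 2*(-3)*10)*(-78) = (-10 - 60)*(-78) = -70*(-78) = 5460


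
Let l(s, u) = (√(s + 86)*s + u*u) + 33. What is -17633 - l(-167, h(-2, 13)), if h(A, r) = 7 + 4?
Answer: -17787 + 1503*I ≈ -17787.0 + 1503.0*I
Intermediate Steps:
h(A, r) = 11
l(s, u) = 33 + u² + s*√(86 + s) (l(s, u) = (√(86 + s)*s + u²) + 33 = (s*√(86 + s) + u²) + 33 = (u² + s*√(86 + s)) + 33 = 33 + u² + s*√(86 + s))
-17633 - l(-167, h(-2, 13)) = -17633 - (33 + 11² - 167*√(86 - 167)) = -17633 - (33 + 121 - 1503*I) = -17633 - (154 - 1503*I) = -17633 + (-154 + 1503*I) = -17787 + 1503*I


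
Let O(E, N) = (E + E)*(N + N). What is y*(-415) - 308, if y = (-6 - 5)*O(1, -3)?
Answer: -55088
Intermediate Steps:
O(E, N) = 4*E*N (O(E, N) = (2*E)*(2*N) = 4*E*N)
y = 132 (y = (-6 - 5)*(4*1*(-3)) = -11*(-12) = 132)
y*(-415) - 308 = 132*(-415) - 308 = -54780 - 308 = -55088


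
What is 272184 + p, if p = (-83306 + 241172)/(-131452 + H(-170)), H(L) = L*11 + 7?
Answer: 36286052094/133315 ≈ 2.7218e+5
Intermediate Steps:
H(L) = 7 + 11*L (H(L) = 11*L + 7 = 7 + 11*L)
p = -157866/133315 (p = (-83306 + 241172)/(-131452 + (7 + 11*(-170))) = 157866/(-131452 + (7 - 1870)) = 157866/(-131452 - 1863) = 157866/(-133315) = 157866*(-1/133315) = -157866/133315 ≈ -1.1842)
272184 + p = 272184 - 157866/133315 = 36286052094/133315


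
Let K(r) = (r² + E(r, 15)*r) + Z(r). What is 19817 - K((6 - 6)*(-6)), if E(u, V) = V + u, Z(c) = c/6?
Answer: 19817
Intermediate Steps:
Z(c) = c/6 (Z(c) = c*(⅙) = c/6)
K(r) = r² + r/6 + r*(15 + r) (K(r) = (r² + (15 + r)*r) + r/6 = (r² + r*(15 + r)) + r/6 = r² + r/6 + r*(15 + r))
19817 - K((6 - 6)*(-6)) = 19817 - (6 - 6)*(-6)*(91 + 12*((6 - 6)*(-6)))/6 = 19817 - 0*(-6)*(91 + 12*(0*(-6)))/6 = 19817 - 0*(91 + 12*0)/6 = 19817 - 0*(91 + 0)/6 = 19817 - 0*91/6 = 19817 - 1*0 = 19817 + 0 = 19817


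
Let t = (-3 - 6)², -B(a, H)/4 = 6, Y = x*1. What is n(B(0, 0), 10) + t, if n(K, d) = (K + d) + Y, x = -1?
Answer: 66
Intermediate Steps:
Y = -1 (Y = -1*1 = -1)
B(a, H) = -24 (B(a, H) = -4*6 = -24)
t = 81 (t = (-9)² = 81)
n(K, d) = -1 + K + d (n(K, d) = (K + d) - 1 = -1 + K + d)
n(B(0, 0), 10) + t = (-1 - 24 + 10) + 81 = -15 + 81 = 66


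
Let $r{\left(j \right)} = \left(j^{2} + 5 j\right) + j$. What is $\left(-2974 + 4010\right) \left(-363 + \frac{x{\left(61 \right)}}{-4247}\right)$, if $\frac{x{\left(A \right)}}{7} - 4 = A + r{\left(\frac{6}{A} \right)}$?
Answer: $- \frac{5944805513360}{15803087} \approx -3.7618 \cdot 10^{5}$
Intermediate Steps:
$r{\left(j \right)} = j^{2} + 6 j$
$x{\left(A \right)} = 28 + 7 A + \frac{42 \left(6 + \frac{6}{A}\right)}{A}$ ($x{\left(A \right)} = 28 + 7 \left(A + \frac{6}{A} \left(6 + \frac{6}{A}\right)\right) = 28 + 7 \left(A + \frac{6 \left(6 + \frac{6}{A}\right)}{A}\right) = 28 + \left(7 A + \frac{42 \left(6 + \frac{6}{A}\right)}{A}\right) = 28 + 7 A + \frac{42 \left(6 + \frac{6}{A}\right)}{A}$)
$\left(-2974 + 4010\right) \left(-363 + \frac{x{\left(61 \right)}}{-4247}\right) = \left(-2974 + 4010\right) \left(-363 + \frac{28 + 7 \cdot 61 + \frac{252}{61} + \frac{252}{3721}}{-4247}\right) = 1036 \left(-363 + \left(28 + 427 + 252 \cdot \frac{1}{61} + 252 \cdot \frac{1}{3721}\right) \left(- \frac{1}{4247}\right)\right) = 1036 \left(-363 + \left(28 + 427 + \frac{252}{61} + \frac{252}{3721}\right) \left(- \frac{1}{4247}\right)\right) = 1036 \left(-363 + \frac{1708679}{3721} \left(- \frac{1}{4247}\right)\right) = 1036 \left(-363 - \frac{1708679}{15803087}\right) = 1036 \left(- \frac{5738229260}{15803087}\right) = - \frac{5944805513360}{15803087}$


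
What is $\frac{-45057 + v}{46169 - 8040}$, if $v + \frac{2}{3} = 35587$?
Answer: $- \frac{28412}{114387} \approx -0.24838$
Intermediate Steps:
$v = \frac{106759}{3}$ ($v = - \frac{2}{3} + 35587 = \frac{106759}{3} \approx 35586.0$)
$\frac{-45057 + v}{46169 - 8040} = \frac{-45057 + \frac{106759}{3}}{46169 - 8040} = - \frac{28412}{3 \cdot 38129} = \left(- \frac{28412}{3}\right) \frac{1}{38129} = - \frac{28412}{114387}$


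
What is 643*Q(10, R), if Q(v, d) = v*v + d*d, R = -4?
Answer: 74588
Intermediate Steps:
Q(v, d) = d**2 + v**2 (Q(v, d) = v**2 + d**2 = d**2 + v**2)
643*Q(10, R) = 643*((-4)**2 + 10**2) = 643*(16 + 100) = 643*116 = 74588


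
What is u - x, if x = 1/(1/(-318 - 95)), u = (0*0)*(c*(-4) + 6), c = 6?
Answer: 413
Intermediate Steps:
u = 0 (u = (0*0)*(6*(-4) + 6) = 0*(-24 + 6) = 0*(-18) = 0)
x = -413 (x = 1/(1/(-413)) = 1/(-1/413) = -413)
u - x = 0 - 1*(-413) = 0 + 413 = 413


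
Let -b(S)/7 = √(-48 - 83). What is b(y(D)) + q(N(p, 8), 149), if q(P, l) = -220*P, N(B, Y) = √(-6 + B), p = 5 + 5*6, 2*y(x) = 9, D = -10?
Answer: -220*√29 - 7*I*√131 ≈ -1184.7 - 80.119*I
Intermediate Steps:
y(x) = 9/2 (y(x) = (½)*9 = 9/2)
b(S) = -7*I*√131 (b(S) = -7*√(-48 - 83) = -7*I*√131)
p = 35 (p = 5 + 30 = 35)
b(y(D)) + q(N(p, 8), 149) = -7*I*√131 - 220*√(-6 + 35) = -7*I*√131 - 220*√29 = -220*√29 - 7*I*√131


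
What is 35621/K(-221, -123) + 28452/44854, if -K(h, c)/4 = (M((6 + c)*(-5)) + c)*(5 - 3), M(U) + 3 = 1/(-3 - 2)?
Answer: 4066173683/113211496 ≈ 35.917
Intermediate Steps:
M(U) = -16/5 (M(U) = -3 + 1/(-3 - 2) = -3 + 1/(-5) = -3 - 1/5 = -16/5)
K(h, c) = 128/5 - 8*c (K(h, c) = -4*(-16/5 + c)*(5 - 3) = -4*(-16/5 + c)*2 = -4*(-32/5 + 2*c) = 128/5 - 8*c)
35621/K(-221, -123) + 28452/44854 = 35621/(128/5 - 8*(-123)) + 28452/44854 = 35621/(128/5 + 984) + 28452*(1/44854) = 35621/(5048/5) + 14226/22427 = 35621*(5/5048) + 14226/22427 = 178105/5048 + 14226/22427 = 4066173683/113211496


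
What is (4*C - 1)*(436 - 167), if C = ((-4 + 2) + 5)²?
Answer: 9415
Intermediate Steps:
C = 9 (C = (-2 + 5)² = 3² = 9)
(4*C - 1)*(436 - 167) = (4*9 - 1)*(436 - 167) = (36 - 1)*269 = 35*269 = 9415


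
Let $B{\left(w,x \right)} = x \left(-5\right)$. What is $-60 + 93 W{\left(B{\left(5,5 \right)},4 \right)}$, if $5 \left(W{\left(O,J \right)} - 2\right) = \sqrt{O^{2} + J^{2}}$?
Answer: $126 + \frac{93 \sqrt{641}}{5} \approx 596.91$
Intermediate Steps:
$B{\left(w,x \right)} = - 5 x$
$W{\left(O,J \right)} = 2 + \frac{\sqrt{J^{2} + O^{2}}}{5}$ ($W{\left(O,J \right)} = 2 + \frac{\sqrt{O^{2} + J^{2}}}{5} = 2 + \frac{\sqrt{J^{2} + O^{2}}}{5}$)
$-60 + 93 W{\left(B{\left(5,5 \right)},4 \right)} = -60 + 93 \left(2 + \frac{\sqrt{4^{2} + \left(\left(-5\right) 5\right)^{2}}}{5}\right) = -60 + 93 \left(2 + \frac{\sqrt{16 + \left(-25\right)^{2}}}{5}\right) = -60 + 93 \left(2 + \frac{\sqrt{16 + 625}}{5}\right) = -60 + 93 \left(2 + \frac{\sqrt{641}}{5}\right) = -60 + \left(186 + \frac{93 \sqrt{641}}{5}\right) = 126 + \frac{93 \sqrt{641}}{5}$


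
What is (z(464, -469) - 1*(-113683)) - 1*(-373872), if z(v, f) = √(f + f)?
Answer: 487555 + I*√938 ≈ 4.8756e+5 + 30.627*I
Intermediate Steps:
z(v, f) = √2*√f (z(v, f) = √(2*f) = √2*√f)
(z(464, -469) - 1*(-113683)) - 1*(-373872) = (√2*√(-469) - 1*(-113683)) - 1*(-373872) = (√2*(I*√469) + 113683) + 373872 = (I*√938 + 113683) + 373872 = (113683 + I*√938) + 373872 = 487555 + I*√938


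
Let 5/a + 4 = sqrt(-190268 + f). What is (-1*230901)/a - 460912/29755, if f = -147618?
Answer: 5495906492/29755 - 230901*I*sqrt(337886)/5 ≈ 1.8471e+5 - 2.6844e+7*I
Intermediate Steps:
a = 5/(-4 + I*sqrt(337886)) (a = 5/(-4 + sqrt(-190268 - 147618)) = 5/(-4 + sqrt(-337886)) = 5/(-4 + I*sqrt(337886)) ≈ -5.9189e-5 - 0.0086013*I)
(-1*230901)/a - 460912/29755 = (-1*230901)/(-10/168951 - 5*I*sqrt(337886)/337902) - 460912/29755 = -230901/(-10/168951 - 5*I*sqrt(337886)/337902) - 460912*1/29755 = -230901/(-10/168951 - 5*I*sqrt(337886)/337902) - 460912/29755 = -460912/29755 - 230901/(-10/168951 - 5*I*sqrt(337886)/337902)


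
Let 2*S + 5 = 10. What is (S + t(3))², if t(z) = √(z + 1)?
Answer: 81/4 ≈ 20.250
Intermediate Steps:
t(z) = √(1 + z)
S = 5/2 (S = -5/2 + (½)*10 = -5/2 + 5 = 5/2 ≈ 2.5000)
(S + t(3))² = (5/2 + √(1 + 3))² = (5/2 + √4)² = (5/2 + 2)² = (9/2)² = 81/4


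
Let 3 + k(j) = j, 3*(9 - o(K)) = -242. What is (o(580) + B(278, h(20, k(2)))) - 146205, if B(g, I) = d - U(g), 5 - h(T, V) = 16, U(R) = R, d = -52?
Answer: -439336/3 ≈ -1.4645e+5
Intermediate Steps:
o(K) = 269/3 (o(K) = 9 - ⅓*(-242) = 9 + 242/3 = 269/3)
k(j) = -3 + j
h(T, V) = -11 (h(T, V) = 5 - 1*16 = 5 - 16 = -11)
B(g, I) = -52 - g
(o(580) + B(278, h(20, k(2)))) - 146205 = (269/3 + (-52 - 1*278)) - 146205 = (269/3 + (-52 - 278)) - 146205 = (269/3 - 330) - 146205 = -721/3 - 146205 = -439336/3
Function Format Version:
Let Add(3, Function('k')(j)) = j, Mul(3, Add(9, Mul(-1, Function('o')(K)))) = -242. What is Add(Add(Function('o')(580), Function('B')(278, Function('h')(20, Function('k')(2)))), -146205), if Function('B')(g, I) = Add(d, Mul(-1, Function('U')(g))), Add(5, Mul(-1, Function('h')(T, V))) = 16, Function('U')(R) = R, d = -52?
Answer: Rational(-439336, 3) ≈ -1.4645e+5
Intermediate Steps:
Function('o')(K) = Rational(269, 3) (Function('o')(K) = Add(9, Mul(Rational(-1, 3), -242)) = Add(9, Rational(242, 3)) = Rational(269, 3))
Function('k')(j) = Add(-3, j)
Function('h')(T, V) = -11 (Function('h')(T, V) = Add(5, Mul(-1, 16)) = Add(5, -16) = -11)
Function('B')(g, I) = Add(-52, Mul(-1, g))
Add(Add(Function('o')(580), Function('B')(278, Function('h')(20, Function('k')(2)))), -146205) = Add(Add(Rational(269, 3), Add(-52, Mul(-1, 278))), -146205) = Add(Add(Rational(269, 3), Add(-52, -278)), -146205) = Add(Add(Rational(269, 3), -330), -146205) = Add(Rational(-721, 3), -146205) = Rational(-439336, 3)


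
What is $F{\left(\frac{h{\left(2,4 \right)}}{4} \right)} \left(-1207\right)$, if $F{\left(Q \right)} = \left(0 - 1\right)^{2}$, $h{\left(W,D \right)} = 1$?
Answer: $-1207$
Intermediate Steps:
$F{\left(Q \right)} = 1$ ($F{\left(Q \right)} = \left(-1\right)^{2} = 1$)
$F{\left(\frac{h{\left(2,4 \right)}}{4} \right)} \left(-1207\right) = 1 \left(-1207\right) = -1207$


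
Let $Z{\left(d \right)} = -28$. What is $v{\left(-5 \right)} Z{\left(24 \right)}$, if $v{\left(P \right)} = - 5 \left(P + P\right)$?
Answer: $-1400$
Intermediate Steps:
$v{\left(P \right)} = - 10 P$ ($v{\left(P \right)} = - 5 \cdot 2 P = - 10 P$)
$v{\left(-5 \right)} Z{\left(24 \right)} = \left(-10\right) \left(-5\right) \left(-28\right) = 50 \left(-28\right) = -1400$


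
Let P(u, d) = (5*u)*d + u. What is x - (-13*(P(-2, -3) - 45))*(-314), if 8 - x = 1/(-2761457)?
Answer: 191650638715/2761457 ≈ 69402.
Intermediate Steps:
P(u, d) = u + 5*d*u (P(u, d) = 5*d*u + u = u + 5*d*u)
x = 22091657/2761457 (x = 8 - 1/(-2761457) = 8 - 1*(-1/2761457) = 8 + 1/2761457 = 22091657/2761457 ≈ 8.0000)
x - (-13*(P(-2, -3) - 45))*(-314) = 22091657/2761457 - (-13*(-2*(1 + 5*(-3)) - 45))*(-314) = 22091657/2761457 - (-13*(-2*(1 - 15) - 45))*(-314) = 22091657/2761457 - (-13*(-2*(-14) - 45))*(-314) = 22091657/2761457 - (-13*(28 - 45))*(-314) = 22091657/2761457 - (-13*(-17))*(-314) = 22091657/2761457 - 221*(-314) = 22091657/2761457 - 1*(-69394) = 22091657/2761457 + 69394 = 191650638715/2761457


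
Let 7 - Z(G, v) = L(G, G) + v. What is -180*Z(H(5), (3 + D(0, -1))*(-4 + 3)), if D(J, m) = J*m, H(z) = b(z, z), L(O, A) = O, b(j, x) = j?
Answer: -900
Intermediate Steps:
H(z) = z
Z(G, v) = 7 - G - v (Z(G, v) = 7 - (G + v) = 7 + (-G - v) = 7 - G - v)
-180*Z(H(5), (3 + D(0, -1))*(-4 + 3)) = -180*(7 - 1*5 - (3 + 0*(-1))*(-4 + 3)) = -180*(7 - 5 - (3 + 0)*(-1)) = -180*(7 - 5 - 3*(-1)) = -180*(7 - 5 - 1*(-3)) = -180*(7 - 5 + 3) = -180*5 = -900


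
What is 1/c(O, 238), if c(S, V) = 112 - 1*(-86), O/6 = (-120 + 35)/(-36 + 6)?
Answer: 1/198 ≈ 0.0050505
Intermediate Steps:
O = 17 (O = 6*((-120 + 35)/(-36 + 6)) = 6*(-85/(-30)) = 6*(-85*(-1/30)) = 6*(17/6) = 17)
c(S, V) = 198 (c(S, V) = 112 + 86 = 198)
1/c(O, 238) = 1/198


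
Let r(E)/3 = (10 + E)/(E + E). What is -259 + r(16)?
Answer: -4105/16 ≈ -256.56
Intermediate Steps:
r(E) = 3*(10 + E)/(2*E) (r(E) = 3*((10 + E)/(E + E)) = 3*((10 + E)/((2*E))) = 3*((10 + E)*(1/(2*E))) = 3*((10 + E)/(2*E)) = 3*(10 + E)/(2*E))
-259 + r(16) = -259 + (3/2 + 15/16) = -259 + 39/16 = -4105/16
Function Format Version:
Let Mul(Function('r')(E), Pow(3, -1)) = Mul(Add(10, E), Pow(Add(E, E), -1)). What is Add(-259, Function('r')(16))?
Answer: Rational(-4105, 16) ≈ -256.56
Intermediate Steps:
Function('r')(E) = Mul(Rational(3, 2), Pow(E, -1), Add(10, E)) (Function('r')(E) = Mul(3, Mul(Add(10, E), Pow(Add(E, E), -1))) = Mul(3, Mul(Add(10, E), Pow(Mul(2, E), -1))) = Mul(3, Mul(Add(10, E), Mul(Rational(1, 2), Pow(E, -1)))) = Mul(3, Mul(Rational(1, 2), Pow(E, -1), Add(10, E))) = Mul(Rational(3, 2), Pow(E, -1), Add(10, E)))
Add(-259, Function('r')(16)) = Add(-259, Add(Rational(3, 2), Mul(15, Pow(16, -1)))) = Add(-259, Add(Rational(3, 2), Mul(15, Rational(1, 16)))) = Add(-259, Add(Rational(3, 2), Rational(15, 16))) = Add(-259, Rational(39, 16)) = Rational(-4105, 16)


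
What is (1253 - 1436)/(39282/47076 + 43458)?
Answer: -1435818/340978015 ≈ -0.0042109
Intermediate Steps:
(1253 - 1436)/(39282/47076 + 43458) = -183/(39282*(1/47076) + 43458) = -183/(6547/7846 + 43458) = -183/340978015/7846 = -183*7846/340978015 = -1435818/340978015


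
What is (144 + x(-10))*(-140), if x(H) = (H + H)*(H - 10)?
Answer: -76160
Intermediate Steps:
x(H) = 2*H*(-10 + H) (x(H) = (2*H)*(-10 + H) = 2*H*(-10 + H))
(144 + x(-10))*(-140) = (144 + 2*(-10)*(-10 - 10))*(-140) = (144 + 2*(-10)*(-20))*(-140) = (144 + 400)*(-140) = 544*(-140) = -76160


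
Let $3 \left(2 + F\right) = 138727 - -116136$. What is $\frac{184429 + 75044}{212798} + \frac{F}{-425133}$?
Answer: $\frac{276698544841}{271402356402} \approx 1.0195$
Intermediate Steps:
$F = \frac{254857}{3}$ ($F = -2 + \frac{138727 - -116136}{3} = -2 + \frac{138727 + 116136}{3} = -2 + \frac{1}{3} \cdot 254863 = -2 + \frac{254863}{3} = \frac{254857}{3} \approx 84952.0$)
$\frac{184429 + 75044}{212798} + \frac{F}{-425133} = \frac{184429 + 75044}{212798} + \frac{254857}{3 \left(-425133\right)} = 259473 \cdot \frac{1}{212798} + \frac{254857}{3} \left(- \frac{1}{425133}\right) = \frac{259473}{212798} - \frac{254857}{1275399} = \frac{276698544841}{271402356402}$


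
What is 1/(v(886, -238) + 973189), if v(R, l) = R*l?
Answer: 1/762321 ≈ 1.3118e-6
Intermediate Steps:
1/(v(886, -238) + 973189) = 1/(886*(-238) + 973189) = 1/(-210868 + 973189) = 1/762321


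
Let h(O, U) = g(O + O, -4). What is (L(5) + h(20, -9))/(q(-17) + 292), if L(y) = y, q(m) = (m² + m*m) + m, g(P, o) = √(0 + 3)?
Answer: 5/853 + √3/853 ≈ 0.0078922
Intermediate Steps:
g(P, o) = √3
h(O, U) = √3
q(m) = m + 2*m² (q(m) = (m² + m²) + m = 2*m² + m = m + 2*m²)
(L(5) + h(20, -9))/(q(-17) + 292) = (5 + √3)/(-17*(1 + 2*(-17)) + 292) = (5 + √3)/(-17*(1 - 34) + 292) = (5 + √3)/(-17*(-33) + 292) = (5 + √3)/(561 + 292) = (5 + √3)/853 = (5 + √3)*(1/853) = 5/853 + √3/853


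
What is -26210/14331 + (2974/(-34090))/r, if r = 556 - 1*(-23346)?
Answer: -628130980241/343446284370 ≈ -1.8289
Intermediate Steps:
r = 23902 (r = 556 + 23346 = 23902)
-26210/14331 + (2974/(-34090))/r = -26210/14331 + (2974/(-34090))/23902 = -26210*1/14331 + (2974*(-1/34090))*(1/23902) = -26210/14331 - 1487/17045*1/23902 = -26210/14331 - 1487/407409590 = -628130980241/343446284370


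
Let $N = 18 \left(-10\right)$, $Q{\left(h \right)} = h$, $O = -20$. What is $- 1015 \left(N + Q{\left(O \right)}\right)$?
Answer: $203000$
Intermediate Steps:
$N = -180$
$- 1015 \left(N + Q{\left(O \right)}\right) = - 1015 \left(-180 - 20\right) = \left(-1015\right) \left(-200\right) = 203000$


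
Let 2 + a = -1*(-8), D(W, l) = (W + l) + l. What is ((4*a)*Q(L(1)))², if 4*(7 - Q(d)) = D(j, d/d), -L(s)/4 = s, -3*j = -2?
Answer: 23104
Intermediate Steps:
j = ⅔ (j = -⅓*(-2) = ⅔ ≈ 0.66667)
L(s) = -4*s
D(W, l) = W + 2*l
Q(d) = 19/3 (Q(d) = 7 - (⅔ + 2*(d/d))/4 = 7 - (⅔ + 2*1)/4 = 7 - (⅔ + 2)/4 = 7 - ¼*8/3 = 7 - ⅔ = 19/3)
a = 6 (a = -2 - 1*(-8) = -2 + 8 = 6)
((4*a)*Q(L(1)))² = ((4*6)*(19/3))² = (24*(19/3))² = 152² = 23104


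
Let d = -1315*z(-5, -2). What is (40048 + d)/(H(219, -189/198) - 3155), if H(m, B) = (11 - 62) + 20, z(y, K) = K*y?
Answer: -4483/531 ≈ -8.4426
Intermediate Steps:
H(m, B) = -31 (H(m, B) = -51 + 20 = -31)
d = -13150 (d = -(-2630)*(-5) = -1315*10 = -13150)
(40048 + d)/(H(219, -189/198) - 3155) = (40048 - 13150)/(-31 - 3155) = 26898/(-3186) = 26898*(-1/3186) = -4483/531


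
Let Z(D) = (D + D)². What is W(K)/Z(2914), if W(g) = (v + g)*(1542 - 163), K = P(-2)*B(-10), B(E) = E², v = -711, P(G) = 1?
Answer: -17927/722672 ≈ -0.024807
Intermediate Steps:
Z(D) = 4*D² (Z(D) = (2*D)² = 4*D²)
K = 100 (K = 1*(-10)² = 1*100 = 100)
W(g) = -980469 + 1379*g (W(g) = (-711 + g)*(1542 - 163) = (-711 + g)*1379 = -980469 + 1379*g)
W(K)/Z(2914) = (-980469 + 1379*100)/((4*2914²)) = (-980469 + 137900)/((4*8491396)) = -842569/33965584 = -842569*1/33965584 = -17927/722672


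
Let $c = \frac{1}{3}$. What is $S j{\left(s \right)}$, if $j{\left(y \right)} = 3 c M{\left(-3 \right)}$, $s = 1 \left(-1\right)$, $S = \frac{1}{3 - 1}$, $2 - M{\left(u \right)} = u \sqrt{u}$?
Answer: $1 + \frac{3 i \sqrt{3}}{2} \approx 1.0 + 2.5981 i$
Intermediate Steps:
$c = \frac{1}{3} \approx 0.33333$
$M{\left(u \right)} = 2 - u^{\frac{3}{2}}$ ($M{\left(u \right)} = 2 - u \sqrt{u} = 2 - u^{\frac{3}{2}}$)
$S = \frac{1}{2} \approx 0.5$
$s = -1$
$j{\left(y \right)} = 2 + 3 i \sqrt{3}$ ($j{\left(y \right)} = 3 \cdot \frac{1}{3} \left(2 - \left(-3\right)^{\frac{3}{2}}\right) = 1 \left(2 - - 3 i \sqrt{3}\right) = 1 \left(2 + 3 i \sqrt{3}\right) = 2 + 3 i \sqrt{3}$)
$S j{\left(s \right)} = \frac{2 + 3 i \sqrt{3}}{2} = 1 + \frac{3 i \sqrt{3}}{2}$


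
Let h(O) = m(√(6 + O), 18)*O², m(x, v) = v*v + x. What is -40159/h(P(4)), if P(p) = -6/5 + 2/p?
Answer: -1858788000/7347949 + 573700*√530/7347949 ≈ -251.17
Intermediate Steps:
P(p) = -6/5 + 2/p (P(p) = -6*⅕ + 2/p = -6/5 + 2/p)
m(x, v) = x + v² (m(x, v) = v² + x = x + v²)
h(O) = O²*(324 + √(6 + O)) (h(O) = (√(6 + O) + 18²)*O² = (√(6 + O) + 324)*O² = (324 + √(6 + O))*O² = O²*(324 + √(6 + O)))
-40159/h(P(4)) = -40159*1/((324 + √(6 + (-6/5 + 2/4)))*(-6/5 + 2/4)²) = -40159*1/((324 + √(6 + (-6/5 + 2*(¼))))*(-6/5 + 2*(¼))²) = -40159*1/((324 + √(6 + (-6/5 + ½)))*(-6/5 + ½)²) = -40159*100/(49*(324 + √(6 - 7/10))) = -40159*100/(49*(324 + √(53/10))) = -40159*100/(49*(324 + √530/10)) = -40159/(3969/25 + 49*√530/1000)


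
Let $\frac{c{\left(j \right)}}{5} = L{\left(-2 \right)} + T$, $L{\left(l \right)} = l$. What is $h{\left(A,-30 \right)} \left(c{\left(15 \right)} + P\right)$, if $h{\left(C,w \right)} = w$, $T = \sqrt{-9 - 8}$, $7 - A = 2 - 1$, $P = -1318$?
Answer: $39840 - 150 i \sqrt{17} \approx 39840.0 - 618.47 i$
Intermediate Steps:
$A = 6$ ($A = 7 - \left(2 - 1\right) = 7 - 1 = 6$)
$T = i \sqrt{17}$ ($T = \sqrt{-17} = i \sqrt{17} \approx 4.1231 i$)
$c{\left(j \right)} = -10 + 5 i \sqrt{17}$ ($c{\left(j \right)} = 5 \left(-2 + i \sqrt{17}\right) = -10 + 5 i \sqrt{17}$)
$h{\left(A,-30 \right)} \left(c{\left(15 \right)} + P\right) = - 30 \left(\left(-10 + 5 i \sqrt{17}\right) - 1318\right) = - 30 \left(-1328 + 5 i \sqrt{17}\right) = 39840 - 150 i \sqrt{17}$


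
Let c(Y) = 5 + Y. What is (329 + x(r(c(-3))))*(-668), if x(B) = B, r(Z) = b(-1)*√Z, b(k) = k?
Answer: -219772 + 668*√2 ≈ -2.1883e+5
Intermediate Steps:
r(Z) = -√Z
(329 + x(r(c(-3))))*(-668) = (329 - √(5 - 3))*(-668) = (329 - √2)*(-668) = -219772 + 668*√2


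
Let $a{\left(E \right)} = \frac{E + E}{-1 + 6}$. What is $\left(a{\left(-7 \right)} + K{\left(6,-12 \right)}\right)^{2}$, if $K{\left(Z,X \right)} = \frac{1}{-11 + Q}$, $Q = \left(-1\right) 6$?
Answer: $\frac{59049}{7225} \approx 8.1729$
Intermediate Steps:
$Q = -6$
$a{\left(E \right)} = \frac{2 E}{5}$
$K{\left(Z,X \right)} = - \frac{1}{17}$ ($K{\left(Z,X \right)} = \frac{1}{-11 - 6} = \frac{1}{-17} = - \frac{1}{17}$)
$\left(a{\left(-7 \right)} + K{\left(6,-12 \right)}\right)^{2} = \left(\frac{2}{5} \left(-7\right) - \frac{1}{17}\right)^{2} = \left(- \frac{14}{5} - \frac{1}{17}\right)^{2} = \left(- \frac{243}{85}\right)^{2} = \frac{59049}{7225}$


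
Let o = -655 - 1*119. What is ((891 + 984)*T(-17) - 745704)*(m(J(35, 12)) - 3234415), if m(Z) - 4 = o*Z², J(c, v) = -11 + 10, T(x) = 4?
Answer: 2388226507740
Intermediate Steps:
J(c, v) = -1
o = -774 (o = -655 - 119 = -774)
m(Z) = 4 - 774*Z²
((891 + 984)*T(-17) - 745704)*(m(J(35, 12)) - 3234415) = ((891 + 984)*4 - 745704)*((4 - 774*(-1)²) - 3234415) = (1875*4 - 745704)*((4 - 774*1) - 3234415) = (7500 - 745704)*((4 - 774) - 3234415) = -738204*(-770 - 3234415) = -738204*(-3235185) = 2388226507740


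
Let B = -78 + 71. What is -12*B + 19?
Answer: 103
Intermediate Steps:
B = -7
-12*B + 19 = -12*(-7) + 19 = 84 + 19 = 103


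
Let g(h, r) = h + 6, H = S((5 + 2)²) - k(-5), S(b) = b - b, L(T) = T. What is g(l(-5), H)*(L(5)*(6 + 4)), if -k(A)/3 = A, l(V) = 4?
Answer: 500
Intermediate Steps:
k(A) = -3*A
S(b) = 0
H = -15 (H = 0 - (-3)*(-5) = 0 - 1*15 = 0 - 15 = -15)
g(h, r) = 6 + h
g(l(-5), H)*(L(5)*(6 + 4)) = (6 + 4)*(5*(6 + 4)) = 10*(5*10) = 10*50 = 500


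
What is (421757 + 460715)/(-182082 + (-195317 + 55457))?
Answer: -441236/160971 ≈ -2.7411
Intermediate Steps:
(421757 + 460715)/(-182082 + (-195317 + 55457)) = 882472/(-182082 - 139860) = 882472/(-321942) = 882472*(-1/321942) = -441236/160971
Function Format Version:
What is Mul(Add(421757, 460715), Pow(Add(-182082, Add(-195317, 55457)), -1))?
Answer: Rational(-441236, 160971) ≈ -2.7411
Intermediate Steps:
Mul(Add(421757, 460715), Pow(Add(-182082, Add(-195317, 55457)), -1)) = Mul(882472, Pow(Add(-182082, -139860), -1)) = Mul(882472, Pow(-321942, -1)) = Mul(882472, Rational(-1, 321942)) = Rational(-441236, 160971)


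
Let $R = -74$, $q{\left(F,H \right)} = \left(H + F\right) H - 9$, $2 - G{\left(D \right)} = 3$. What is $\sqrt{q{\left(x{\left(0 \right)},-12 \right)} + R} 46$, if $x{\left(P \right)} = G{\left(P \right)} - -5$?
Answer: $46 \sqrt{13} \approx 165.86$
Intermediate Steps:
$G{\left(D \right)} = -1$ ($G{\left(D \right)} = 2 - 3 = -1$)
$x{\left(P \right)} = 4$ ($x{\left(P \right)} = -1 - -5 = -1 + 5 = 4$)
$q{\left(F,H \right)} = -9 + H \left(F + H\right)$ ($q{\left(F,H \right)} = \left(F + H\right) H - 9 = H \left(F + H\right) - 9 = -9 + H \left(F + H\right)$)
$\sqrt{q{\left(x{\left(0 \right)},-12 \right)} + R} 46 = \sqrt{\left(-9 + \left(-12\right)^{2} + 4 \left(-12\right)\right) - 74} \cdot 46 = \sqrt{\left(-9 + 144 - 48\right) - 74} \cdot 46 = \sqrt{87 - 74} \cdot 46 = \sqrt{13} \cdot 46 = 46 \sqrt{13}$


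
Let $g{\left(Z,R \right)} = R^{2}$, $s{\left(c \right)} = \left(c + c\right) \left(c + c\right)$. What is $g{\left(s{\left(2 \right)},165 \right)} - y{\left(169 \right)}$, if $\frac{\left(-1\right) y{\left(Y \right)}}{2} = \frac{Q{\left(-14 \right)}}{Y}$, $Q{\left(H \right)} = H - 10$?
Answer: $\frac{4600977}{169} \approx 27225.0$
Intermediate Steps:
$s{\left(c \right)} = 4 c^{2}$ ($s{\left(c \right)} = 2 c 2 c = 4 c^{2}$)
$Q{\left(H \right)} = -10 + H$ ($Q{\left(H \right)} = H - 10 = -10 + H$)
$y{\left(Y \right)} = \frac{48}{Y}$ ($y{\left(Y \right)} = - 2 \frac{-10 - 14}{Y} = - 2 \left(- \frac{24}{Y}\right) = \frac{48}{Y}$)
$g{\left(s{\left(2 \right)},165 \right)} - y{\left(169 \right)} = 165^{2} - \frac{48}{169} = 27225 - 48 \cdot \frac{1}{169} = 27225 - \frac{48}{169} = \frac{4600977}{169}$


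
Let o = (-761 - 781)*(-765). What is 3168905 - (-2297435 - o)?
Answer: 6645970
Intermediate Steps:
o = 1179630 (o = -1542*(-765) = 1179630)
3168905 - (-2297435 - o) = 3168905 - (-2297435 - 1*1179630) = 3168905 - (-2297435 - 1179630) = 3168905 - 1*(-3477065) = 3168905 + 3477065 = 6645970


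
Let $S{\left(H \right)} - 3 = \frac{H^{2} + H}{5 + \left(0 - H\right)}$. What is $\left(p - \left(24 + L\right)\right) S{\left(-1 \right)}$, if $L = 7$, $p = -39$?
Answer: $-210$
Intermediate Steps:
$S{\left(H \right)} = 3 + \frac{H + H^{2}}{5 - H}$ ($S{\left(H \right)} = 3 + \frac{H^{2} + H}{5 + \left(0 - H\right)} = 3 + \frac{H + H^{2}}{5 - H}$)
$\left(p - \left(24 + L\right)\right) S{\left(-1 \right)} = \left(-39 - 31\right) \frac{-15 - \left(-1\right)^{2} + 2 \left(-1\right)}{-5 - 1} = \left(-39 - 31\right) \frac{-15 - 1 - 2}{-6} = \left(-39 - 31\right) \left(- \frac{-15 - 1 - 2}{6}\right) = - 70 \left(\left(- \frac{1}{6}\right) \left(-18\right)\right) = \left(-70\right) 3 = -210$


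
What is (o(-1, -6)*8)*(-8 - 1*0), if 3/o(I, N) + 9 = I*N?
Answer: 64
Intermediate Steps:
o(I, N) = 3/(-9 + I*N)
(o(-1, -6)*8)*(-8 - 1*0) = ((3/(-9 - 1*(-6)))*8)*(-8 - 1*0) = ((3/(-9 + 6))*8)*(-8 + 0) = ((3/(-3))*8)*(-8) = ((3*(-⅓))*8)*(-8) = -1*8*(-8) = -8*(-8) = 64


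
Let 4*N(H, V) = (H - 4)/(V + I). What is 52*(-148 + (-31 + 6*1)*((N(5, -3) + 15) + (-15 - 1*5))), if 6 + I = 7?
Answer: -2067/2 ≈ -1033.5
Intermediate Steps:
I = 1 (I = -6 + 7 = 1)
N(H, V) = (-4 + H)/(4*(1 + V)) (N(H, V) = ((H - 4)/(V + 1))/4 = ((-4 + H)/(1 + V))/4 = (-4 + H)/(4*(1 + V)))
52*(-148 + (-31 + 6*1)*((N(5, -3) + 15) + (-15 - 1*5))) = 52*(-148 + (-31 + 6*1)*(((-4 + 5)/(4*(1 - 3)) + 15) + (-15 - 1*5))) = 52*(-148 + (-31 + 6)*(((¼)*1/(-2) + 15) + (-15 - 5))) = 52*(-148 - 25*(((¼)*(-½)*1 + 15) - 20)) = 52*(-148 - 25*((-⅛ + 15) - 20)) = 52*(-148 - 25*(119/8 - 20)) = 52*(-148 - 25*(-41/8)) = 52*(-148 + 1025/8) = 52*(-159/8) = -2067/2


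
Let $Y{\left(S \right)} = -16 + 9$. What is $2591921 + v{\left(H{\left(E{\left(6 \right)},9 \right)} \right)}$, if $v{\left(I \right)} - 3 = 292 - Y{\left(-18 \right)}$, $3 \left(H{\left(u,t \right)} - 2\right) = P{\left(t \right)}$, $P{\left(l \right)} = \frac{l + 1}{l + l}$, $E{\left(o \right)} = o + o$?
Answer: $2592223$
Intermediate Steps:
$E{\left(o \right)} = 2 o$
$Y{\left(S \right)} = -7$
$P{\left(l \right)} = \frac{1 + l}{2 l}$
$H{\left(u,t \right)} = 2 + \frac{1 + t}{6 t}$ ($H{\left(u,t \right)} = 2 + \frac{\frac{1}{2} \frac{1}{t} \left(1 + t\right)}{3} = 2 + \frac{1 + t}{6 t}$)
$v{\left(I \right)} = 302$ ($v{\left(I \right)} = 3 + \left(292 - -7\right) = 3 + \left(292 + 7\right) = 3 + 299 = 302$)
$2591921 + v{\left(H{\left(E{\left(6 \right)},9 \right)} \right)} = 2591921 + 302 = 2592223$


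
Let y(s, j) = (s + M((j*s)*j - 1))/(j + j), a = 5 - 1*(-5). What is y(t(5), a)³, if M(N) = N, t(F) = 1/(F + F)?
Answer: 753571/8000000 ≈ 0.094196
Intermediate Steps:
t(F) = 1/(2*F)
a = 10 (a = 5 + 5 = 10)
y(s, j) = (-1 + s + s*j²)/(2*j) (y(s, j) = (s + ((j*s)*j - 1))/(j + j) = (s + (s*j² - 1))/((2*j)) = (s + (-1 + s*j²))*(1/(2*j)) = (-1 + s + s*j²)*(1/(2*j)) = (-1 + s + s*j²)/(2*j))
y(t(5), a)³ = ((½)*(-1 + (½)/5 + ((½)/5)*10²)/10)³ = ((½)*(⅒)*(-1 + (½)*(⅕) + ((½)*(⅕))*100))³ = ((½)*(⅒)*(-1 + ⅒ + (⅒)*100))³ = ((½)*(⅒)*(-1 + ⅒ + 10))³ = ((½)*(⅒)*(91/10))³ = (91/200)³ = 753571/8000000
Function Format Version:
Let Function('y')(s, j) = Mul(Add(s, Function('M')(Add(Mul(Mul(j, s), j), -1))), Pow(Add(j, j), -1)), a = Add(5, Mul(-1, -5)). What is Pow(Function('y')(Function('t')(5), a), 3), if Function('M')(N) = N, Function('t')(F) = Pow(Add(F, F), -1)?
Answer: Rational(753571, 8000000) ≈ 0.094196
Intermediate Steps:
Function('t')(F) = Mul(Rational(1, 2), Pow(F, -1)) (Function('t')(F) = Pow(Mul(2, F), -1) = Mul(Rational(1, 2), Pow(F, -1)))
a = 10 (a = Add(5, 5) = 10)
Function('y')(s, j) = Mul(Rational(1, 2), Pow(j, -1), Add(-1, s, Mul(s, Pow(j, 2)))) (Function('y')(s, j) = Mul(Add(s, Add(Mul(Mul(j, s), j), -1)), Pow(Add(j, j), -1)) = Mul(Add(s, Add(Mul(s, Pow(j, 2)), -1)), Pow(Mul(2, j), -1)) = Mul(Add(s, Add(-1, Mul(s, Pow(j, 2)))), Mul(Rational(1, 2), Pow(j, -1))) = Mul(Add(-1, s, Mul(s, Pow(j, 2))), Mul(Rational(1, 2), Pow(j, -1))) = Mul(Rational(1, 2), Pow(j, -1), Add(-1, s, Mul(s, Pow(j, 2)))))
Pow(Function('y')(Function('t')(5), a), 3) = Pow(Mul(Rational(1, 2), Pow(10, -1), Add(-1, Mul(Rational(1, 2), Pow(5, -1)), Mul(Mul(Rational(1, 2), Pow(5, -1)), Pow(10, 2)))), 3) = Pow(Mul(Rational(1, 2), Rational(1, 10), Add(-1, Mul(Rational(1, 2), Rational(1, 5)), Mul(Mul(Rational(1, 2), Rational(1, 5)), 100))), 3) = Pow(Mul(Rational(1, 2), Rational(1, 10), Add(-1, Rational(1, 10), Mul(Rational(1, 10), 100))), 3) = Pow(Mul(Rational(1, 2), Rational(1, 10), Add(-1, Rational(1, 10), 10)), 3) = Pow(Mul(Rational(1, 2), Rational(1, 10), Rational(91, 10)), 3) = Pow(Rational(91, 200), 3) = Rational(753571, 8000000)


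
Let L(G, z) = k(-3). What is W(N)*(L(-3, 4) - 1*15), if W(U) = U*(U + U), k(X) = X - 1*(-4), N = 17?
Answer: -8092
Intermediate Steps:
k(X) = 4 + X (k(X) = X + 4 = 4 + X)
L(G, z) = 1 (L(G, z) = 4 - 3 = 1)
W(U) = 2*U² (W(U) = U*(2*U) = 2*U²)
W(N)*(L(-3, 4) - 1*15) = (2*17²)*(1 - 1*15) = (2*289)*(1 - 15) = 578*(-14) = -8092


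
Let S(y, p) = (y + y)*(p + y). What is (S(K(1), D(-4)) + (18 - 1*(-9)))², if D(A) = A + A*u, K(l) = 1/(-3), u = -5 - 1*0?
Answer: 22201/81 ≈ 274.09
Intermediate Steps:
u = -5 (u = -5 + 0 = -5)
K(l) = -⅓
D(A) = -4*A (D(A) = A + A*(-5) = A - 5*A = -4*A)
S(y, p) = 2*y*(p + y) (S(y, p) = (2*y)*(p + y) = 2*y*(p + y))
(S(K(1), D(-4)) + (18 - 1*(-9)))² = (2*(-⅓)*(-4*(-4) - ⅓) + (18 - 1*(-9)))² = (2*(-⅓)*(16 - ⅓) + (18 + 9))² = (2*(-⅓)*(47/3) + 27)² = (-94/9 + 27)² = (149/9)² = 22201/81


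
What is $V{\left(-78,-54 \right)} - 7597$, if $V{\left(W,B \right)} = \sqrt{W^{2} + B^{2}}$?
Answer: $-7597 + 30 \sqrt{10} \approx -7502.1$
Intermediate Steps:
$V{\left(W,B \right)} = \sqrt{B^{2} + W^{2}}$
$V{\left(-78,-54 \right)} - 7597 = \sqrt{\left(-54\right)^{2} + \left(-78\right)^{2}} - 7597 = \sqrt{2916 + 6084} - 7597 = \sqrt{9000} - 7597 = 30 \sqrt{10} - 7597 = -7597 + 30 \sqrt{10}$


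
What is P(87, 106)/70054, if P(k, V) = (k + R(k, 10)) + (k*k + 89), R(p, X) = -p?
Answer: 3829/35027 ≈ 0.10932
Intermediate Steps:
P(k, V) = 89 + k**2 (P(k, V) = (k - k) + (k*k + 89) = 0 + (k**2 + 89) = 0 + (89 + k**2) = 89 + k**2)
P(87, 106)/70054 = (89 + 87**2)/70054 = (89 + 7569)*(1/70054) = 7658*(1/70054) = 3829/35027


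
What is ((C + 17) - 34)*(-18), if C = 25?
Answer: -144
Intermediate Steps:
((C + 17) - 34)*(-18) = ((25 + 17) - 34)*(-18) = (42 - 34)*(-18) = 8*(-18) = -144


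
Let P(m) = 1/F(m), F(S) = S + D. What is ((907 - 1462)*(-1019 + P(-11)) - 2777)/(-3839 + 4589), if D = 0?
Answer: 6191003/8250 ≈ 750.42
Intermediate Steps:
F(S) = S (F(S) = S + 0 = S)
P(m) = 1/m
((907 - 1462)*(-1019 + P(-11)) - 2777)/(-3839 + 4589) = ((907 - 1462)*(-1019 + 1/(-11)) - 2777)/(-3839 + 4589) = (-555*(-1019 - 1/11) - 2777)/750 = (-555*(-11210/11) - 2777)*(1/750) = (6221550/11 - 2777)*(1/750) = (6191003/11)*(1/750) = 6191003/8250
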